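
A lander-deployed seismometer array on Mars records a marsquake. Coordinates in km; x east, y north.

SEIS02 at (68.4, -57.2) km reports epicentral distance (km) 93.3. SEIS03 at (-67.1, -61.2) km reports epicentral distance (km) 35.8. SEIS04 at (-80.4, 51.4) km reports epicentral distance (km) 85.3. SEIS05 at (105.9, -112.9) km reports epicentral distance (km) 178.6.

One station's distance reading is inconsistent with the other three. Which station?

SEIS02

Solve using three stations at a time. Using SEIS03, SEIS04, SEIS05 (subtract circle equations pairwise → linear system) gives (x, y) ≈ (-51.7, -28.9).
Distances from that point to each station vs reported:
  SEIS02: calculated 123.4 vs reported 93.3 → residual 30.1 km
  SEIS03: calculated 35.8 vs reported 35.8 → residual 0.0 km
  SEIS04: calculated 85.3 vs reported 85.3 → residual 0.0 km
  SEIS05: calculated 178.6 vs reported 178.6 → residual 0.0 km
SEIS03, SEIS04, SEIS05 are mutually consistent (residuals ≈ 0); SEIS02 is off by 30.1 km.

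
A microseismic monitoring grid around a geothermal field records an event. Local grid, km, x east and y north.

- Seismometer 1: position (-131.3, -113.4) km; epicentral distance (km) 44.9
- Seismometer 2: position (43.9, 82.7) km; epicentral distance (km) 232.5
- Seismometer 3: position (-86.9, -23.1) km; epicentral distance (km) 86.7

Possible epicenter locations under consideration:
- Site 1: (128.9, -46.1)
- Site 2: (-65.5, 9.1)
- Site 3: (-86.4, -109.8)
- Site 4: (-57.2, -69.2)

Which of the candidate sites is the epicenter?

Site 3

For each candidate, compare |candidate − station| to the reported distance:
Site 1: residuals Seismometer 1 223.9, Seismometer 2 78.2, Seismometer 3 130.3 → max 223.9 km
Site 2: residuals Seismometer 1 94.2, Seismometer 2 100.6, Seismometer 3 48.0 → max 100.6 km
Site 3: residuals Seismometer 1 0.1, Seismometer 2 0.0, Seismometer 3 0.0 → max 0.1 km
Site 4: residuals Seismometer 1 41.4, Seismometer 2 50.0, Seismometer 3 31.9 → max 50.0 km
Only Site 3 has all residuals ≈ 0.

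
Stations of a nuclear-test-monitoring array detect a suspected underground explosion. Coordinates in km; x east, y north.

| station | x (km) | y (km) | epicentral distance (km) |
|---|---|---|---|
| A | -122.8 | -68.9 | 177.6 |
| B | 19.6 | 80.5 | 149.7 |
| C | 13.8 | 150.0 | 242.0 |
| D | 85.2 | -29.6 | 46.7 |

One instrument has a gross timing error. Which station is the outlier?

C

Solve using three stations at a time. Using A, B, D (subtract circle equations pairwise → linear system) gives (x, y) ≈ (54.8, -65.0).
Distances from that point to each station vs reported:
  A: calculated 177.6 vs reported 177.6 → residual 0.0 km
  B: calculated 149.7 vs reported 149.7 → residual 0.0 km
  C: calculated 218.9 vs reported 242.0 → residual 23.1 km
  D: calculated 46.7 vs reported 46.7 → residual 0.0 km
A, B, D are mutually consistent (residuals ≈ 0); C is off by 23.1 km.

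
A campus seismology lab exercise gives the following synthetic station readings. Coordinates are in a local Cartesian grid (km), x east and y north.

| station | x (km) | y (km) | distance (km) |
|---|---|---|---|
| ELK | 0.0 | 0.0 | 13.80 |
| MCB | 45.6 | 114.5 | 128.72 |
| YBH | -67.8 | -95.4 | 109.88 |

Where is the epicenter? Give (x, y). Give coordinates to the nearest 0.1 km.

Circle about each station: x² + y² = 13.80²; (x − 45.6)² + (y − 114.5)² = 128.72²; (x + 67.8)² + (y + 95.4)² = 109.88².
Subtracting the ELK equation from the MCB and YBH equations removes the quadratic terms:
91.2 x + 229.0 y = -1188.79
-135.6 x − 190.8 y = 1814.83
Solving the 2×2 system: x ≈ -13.8, y ≈ 0.3 km.

-13.8 km east, 0.3 km north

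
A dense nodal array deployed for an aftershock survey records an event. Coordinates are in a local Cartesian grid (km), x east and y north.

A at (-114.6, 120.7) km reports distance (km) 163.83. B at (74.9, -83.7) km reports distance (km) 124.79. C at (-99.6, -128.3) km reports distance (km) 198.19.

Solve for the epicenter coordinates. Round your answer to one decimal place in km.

21.1 km east, 28.9 km north

Circle about each station: (x + 114.6)² + (y − 120.7)² = 163.83²; (x − 74.9)² + (y + 83.7)² = 124.79²; (x + 99.6)² + (y + 128.3)² = 198.19².
Subtracting pairs of circle equations eliminates x²+y² and gives linear equations (the radical axes):
379.0 x − 408.8 y = -3818.23
30.0 x − 498.0 y = -13759.61
Solving the 2×2 system: x ≈ 21.1, y ≈ 28.9 km.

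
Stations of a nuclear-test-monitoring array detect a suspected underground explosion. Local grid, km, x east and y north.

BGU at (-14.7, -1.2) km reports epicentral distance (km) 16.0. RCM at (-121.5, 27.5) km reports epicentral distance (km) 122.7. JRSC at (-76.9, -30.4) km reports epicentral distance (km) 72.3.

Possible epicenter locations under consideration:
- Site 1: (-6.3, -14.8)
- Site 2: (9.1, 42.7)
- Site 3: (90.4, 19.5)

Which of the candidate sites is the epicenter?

For each candidate, compare |candidate − station| to the reported distance:
Site 1: residuals BGU 0.0, RCM 0.0, JRSC 0.0 → max 0.0 km
Site 2: residuals BGU 33.9, RCM 8.8, JRSC 40.6 → max 40.6 km
Site 3: residuals BGU 91.1, RCM 89.4, JRSC 102.3 → max 102.3 km
Only Site 1 has all residuals ≈ 0.

Site 1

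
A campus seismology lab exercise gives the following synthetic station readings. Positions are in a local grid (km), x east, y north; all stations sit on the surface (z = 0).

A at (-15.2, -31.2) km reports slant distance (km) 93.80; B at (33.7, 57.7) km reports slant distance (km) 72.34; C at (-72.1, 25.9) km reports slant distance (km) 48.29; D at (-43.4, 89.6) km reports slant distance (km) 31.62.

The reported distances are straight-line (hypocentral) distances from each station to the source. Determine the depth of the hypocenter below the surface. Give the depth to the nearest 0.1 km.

Each station gives a sphere (x−x_i)² + (y−y_i)² + z² = d_i² (stations at z=0).
Subtracting the A sphere from B and C: z² cancels, leaving linear equations in x and y:
97.8 x + 177.8 y = 6825.86
-113.8 x + 114.2 y = 11131.26
Solving: x ≈ -38.202, y ≈ 59.404 km (keep extra digits for the depth step; rounded: -38.2, 59.4).
Then from the A sphere: z² = 93.80² − (x + 15.2)² − (y + 31.2)² with x = -38.202, y = 59.404, so z ≈ 7.763 ≈ 7.8 km.
Check against D (with the unrounded solution): distance 31.61 ≈ 31.62 km. ✓

7.8 km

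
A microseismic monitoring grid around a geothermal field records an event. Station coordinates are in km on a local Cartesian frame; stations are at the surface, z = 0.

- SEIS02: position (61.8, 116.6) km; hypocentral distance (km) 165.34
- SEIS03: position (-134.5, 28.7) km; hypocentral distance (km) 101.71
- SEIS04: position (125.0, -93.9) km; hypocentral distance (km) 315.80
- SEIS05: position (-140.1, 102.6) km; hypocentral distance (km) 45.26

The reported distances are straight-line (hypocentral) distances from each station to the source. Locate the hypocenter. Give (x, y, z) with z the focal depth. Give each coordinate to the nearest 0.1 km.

x ≈ -102.8 km, y ≈ 124.4 km, depth ≈ 13.5 km

Each station gives a sphere (x−x_i)² + (y−y_i)² + z² = d_i² (stations at z=0).
Subtracting the SEIS02 sphere from SEIS03 and SEIS04: z² cancels, leaving linear equations in x and y:
-392.6 x − 175.8 y = 18491.53
126.4 x − 421.0 y = -65364.91
Solving: x ≈ -102.803, y ≈ 124.396 km (keep extra digits for the depth step; rounded: -102.8, 124.4).
Then from the SEIS02 sphere: z² = 165.34² − (x − 61.8)² − (y − 116.6)² with x = -102.803, y = 124.396, so z ≈ 13.505 ≈ 13.5 km.
Check against SEIS05 (with the unrounded solution): distance 45.26 ≈ 45.26 km. ✓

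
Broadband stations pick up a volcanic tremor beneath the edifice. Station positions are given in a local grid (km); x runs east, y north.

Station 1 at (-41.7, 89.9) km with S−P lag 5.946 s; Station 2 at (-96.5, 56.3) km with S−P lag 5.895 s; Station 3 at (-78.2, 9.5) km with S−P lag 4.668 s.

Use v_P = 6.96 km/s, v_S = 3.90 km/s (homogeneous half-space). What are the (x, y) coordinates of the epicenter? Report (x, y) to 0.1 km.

Distance from S−P lag: d = Δt · v_P v_S / (v_P − v_S) = Δt · (6.96·3.90)/(6.96−3.90) ≈ 8.8706·Δt.
So d_Station 1 = 52.74, d_Station 2 = 52.29, d_Station 3 = 41.41 km.
Circle about each station: (x + 41.7)² + (y − 89.9)² = 52.74²; (x + 96.5)² + (y − 56.3)² = 52.29²; (x + 78.2)² + (y − 9.5)² = 41.41².
Subtracting pairs of circle equations eliminates x²+y² and gives linear equations (the radical axes):
-109.6 x − 67.2 y = 2708.30
-73.0 x − 160.8 y = -2548.69
Solving the 2×2 system: x ≈ -47.7, y ≈ 37.5 km.
Check against Station 1 (with the unrounded x, y): √((x + 41.7)²+(y − 89.9)²) = 52.73 ≈ 52.74 km. ✓

(-47.7, 37.5)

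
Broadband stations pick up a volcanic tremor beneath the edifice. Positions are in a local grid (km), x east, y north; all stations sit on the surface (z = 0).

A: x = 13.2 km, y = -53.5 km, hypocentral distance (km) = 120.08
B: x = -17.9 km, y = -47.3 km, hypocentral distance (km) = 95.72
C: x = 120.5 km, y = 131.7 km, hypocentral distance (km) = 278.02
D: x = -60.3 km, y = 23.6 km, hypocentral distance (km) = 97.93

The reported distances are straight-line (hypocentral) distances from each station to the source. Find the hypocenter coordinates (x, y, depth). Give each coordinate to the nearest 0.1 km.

Each station gives a sphere (x−x_i)² + (y−y_i)² + z² = d_i² (stations at z=0).
Subtracting the A sphere from B and C: z² cancels, leaving linear equations in x and y:
-62.2 x + 12.4 y = 4778.10
214.6 x + 370.4 y = -34047.26
Solving: x ≈ -85.292, y ≈ -42.504 km (keep extra digits for the depth step; rounded: -85.3, -42.5).
Then from the A sphere: z² = 120.08² − (x − 13.2)² − (y + 53.5)² with x = -85.292, y = -42.504, so z ≈ 67.806 ≈ 67.8 km.

x ≈ -85.3 km, y ≈ -42.5 km, depth ≈ 67.8 km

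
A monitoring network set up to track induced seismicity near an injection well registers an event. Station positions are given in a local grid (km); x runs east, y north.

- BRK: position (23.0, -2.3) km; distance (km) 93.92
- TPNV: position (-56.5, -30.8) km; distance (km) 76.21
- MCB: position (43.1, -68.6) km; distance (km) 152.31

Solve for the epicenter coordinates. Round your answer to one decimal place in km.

Circle about each station: (x − 23.0)² + (y + 2.3)² = 93.92²; (x + 56.5)² + (y + 30.8)² = 76.21²; (x − 43.1)² + (y + 68.6)² = 152.31².
Subtracting the BRK equation from the TPNV and MCB equations removes the quadratic terms:
-159.0 x − 57.0 y = 6619.60
40.2 x − 132.6 y = -8348.09
Solving the 2×2 system: x ≈ -57.9, y ≈ 45.4 km.

x ≈ -57.9 km, y ≈ 45.4 km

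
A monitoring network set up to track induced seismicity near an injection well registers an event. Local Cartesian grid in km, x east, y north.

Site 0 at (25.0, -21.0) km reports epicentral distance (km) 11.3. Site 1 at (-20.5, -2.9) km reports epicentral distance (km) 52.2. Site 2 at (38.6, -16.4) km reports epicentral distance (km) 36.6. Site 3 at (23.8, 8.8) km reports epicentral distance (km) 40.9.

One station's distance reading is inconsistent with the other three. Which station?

Site 2

Solve using three stations at a time. Using Site 0, Site 1, Site 3 (subtract circle equations pairwise → linear system) gives (x, y) ≈ (22.8, -32.1).
Distances from that point to each station vs reported:
  Site 0: calculated 11.3 vs reported 11.3 → residual 0.0 km
  Site 1: calculated 52.2 vs reported 52.2 → residual 0.0 km
  Site 2: calculated 22.3 vs reported 36.6 → residual 14.3 km
  Site 3: calculated 40.9 vs reported 40.9 → residual 0.0 km
Site 0, Site 1, Site 3 are mutually consistent (residuals ≈ 0); Site 2 is off by 14.3 km.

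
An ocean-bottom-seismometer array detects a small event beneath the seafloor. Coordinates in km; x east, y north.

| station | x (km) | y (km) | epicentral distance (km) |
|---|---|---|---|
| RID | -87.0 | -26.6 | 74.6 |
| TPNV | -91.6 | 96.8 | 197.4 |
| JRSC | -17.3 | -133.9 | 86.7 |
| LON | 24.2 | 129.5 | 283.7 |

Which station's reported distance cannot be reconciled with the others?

LON

Solve using three stations at a time. Using RID, TPNV, JRSC (subtract circle equations pairwise → linear system) gives (x, y) ≈ (-97.4, -100.5).
Distances from that point to each station vs reported:
  RID: calculated 74.7 vs reported 74.6 → residual 0.1 km
  TPNV: calculated 197.4 vs reported 197.4 → residual 0.0 km
  JRSC: calculated 86.8 vs reported 86.7 → residual 0.1 km
  LON: calculated 260.2 vs reported 283.7 → residual 23.5 km
RID, TPNV, JRSC are mutually consistent (residuals ≈ 0); LON is off by 23.5 km.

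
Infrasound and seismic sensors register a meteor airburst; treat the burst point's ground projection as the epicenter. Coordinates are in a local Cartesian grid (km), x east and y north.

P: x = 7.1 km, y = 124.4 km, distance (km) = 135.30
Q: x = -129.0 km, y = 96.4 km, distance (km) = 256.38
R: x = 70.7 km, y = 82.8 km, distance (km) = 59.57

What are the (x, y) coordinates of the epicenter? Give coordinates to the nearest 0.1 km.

Circle about each station: (x − 7.1)² + (y − 124.4)² = 135.30²; (x + 129.0)² + (y − 96.4)² = 256.38²; (x − 70.7)² + (y − 82.8)² = 59.57².
Subtracting the P equation from the Q and R equations removes the quadratic terms:
-272.2 x − 56.0 y = -37016.42
127.2 x − 83.2 y = 11086.07
Solving the 2×2 system: x ≈ 124.3, y ≈ 56.8 km.

(124.3, 56.8)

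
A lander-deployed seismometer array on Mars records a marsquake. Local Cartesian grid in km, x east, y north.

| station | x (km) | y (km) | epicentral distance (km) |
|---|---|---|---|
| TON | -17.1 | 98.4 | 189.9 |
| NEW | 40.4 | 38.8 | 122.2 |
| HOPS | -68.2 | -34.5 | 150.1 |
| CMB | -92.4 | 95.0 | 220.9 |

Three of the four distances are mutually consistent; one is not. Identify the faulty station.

Solve using three stations at a time. Using TON, NEW, CMB (subtract circle equations pairwise → linear system) gives (x, y) ≈ (37.9, -83.3).
Distances from that point to each station vs reported:
  TON: calculated 189.8 vs reported 189.9 → residual 0.1 km
  NEW: calculated 122.1 vs reported 122.2 → residual 0.1 km
  HOPS: calculated 116.8 vs reported 150.1 → residual 33.3 km
  CMB: calculated 220.9 vs reported 220.9 → residual 0.0 km
TON, NEW, CMB are mutually consistent (residuals ≈ 0); HOPS is off by 33.3 km.

HOPS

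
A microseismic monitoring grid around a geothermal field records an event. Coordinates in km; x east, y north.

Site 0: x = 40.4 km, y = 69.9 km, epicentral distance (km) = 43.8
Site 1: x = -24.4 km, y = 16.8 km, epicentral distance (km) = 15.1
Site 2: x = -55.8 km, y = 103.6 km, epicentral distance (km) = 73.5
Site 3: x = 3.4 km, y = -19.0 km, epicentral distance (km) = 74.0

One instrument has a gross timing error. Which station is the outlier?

Site 1

Solve using three stations at a time. Using Site 0, Site 2, Site 3 (subtract circle equations pairwise → linear system) gives (x, y) ≈ (-0.8, 54.9).
Distances from that point to each station vs reported:
  Site 0: calculated 43.8 vs reported 43.8 → residual 0.0 km
  Site 1: calculated 44.8 vs reported 15.1 → residual 29.7 km
  Site 2: calculated 73.5 vs reported 73.5 → residual 0.0 km
  Site 3: calculated 74.0 vs reported 74.0 → residual 0.0 km
Site 0, Site 2, Site 3 are mutually consistent (residuals ≈ 0); Site 1 is off by 29.7 km.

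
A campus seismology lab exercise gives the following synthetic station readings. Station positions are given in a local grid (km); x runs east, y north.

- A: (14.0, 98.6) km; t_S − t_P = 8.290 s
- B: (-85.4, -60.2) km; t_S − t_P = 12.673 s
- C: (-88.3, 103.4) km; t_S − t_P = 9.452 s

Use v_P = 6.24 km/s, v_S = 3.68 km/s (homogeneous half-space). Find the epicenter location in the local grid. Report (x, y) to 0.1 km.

Distance from S−P lag: d = Δt · v_P v_S / (v_P − v_S) = Δt · (6.24·3.68)/(6.24−3.68) ≈ 8.9700·Δt.
So d_A = 74.36, d_B = 113.68, d_C = 84.78 km.
Circle about each station: (x − 14.0)² + (y − 98.6)² = 74.36²; (x + 85.4)² + (y + 60.2)² = 113.68²; (x + 88.3)² + (y − 103.4)² = 84.78².
Subtracting the A equation from the B and C equations removes the quadratic terms:
-198.8 x − 317.6 y = -6394.49
-204.6 x + 9.6 y = 6912.25
Solving the 2×2 system: x ≈ -31.9, y ≈ 40.1 km.
Check against A (with the unrounded x, y): √((x − 14.0)²+(y − 98.6)²) = 74.36 ≈ 74.36 km. ✓

x ≈ -31.9 km, y ≈ 40.1 km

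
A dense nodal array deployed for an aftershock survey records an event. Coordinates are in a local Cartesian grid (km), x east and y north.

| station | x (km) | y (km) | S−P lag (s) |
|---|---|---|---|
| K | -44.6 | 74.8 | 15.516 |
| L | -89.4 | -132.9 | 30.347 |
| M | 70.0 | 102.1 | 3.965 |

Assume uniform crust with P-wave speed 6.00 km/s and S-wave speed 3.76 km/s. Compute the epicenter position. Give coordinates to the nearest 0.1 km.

109.8 km east, 98.9 km north

Distance from S−P lag: d = Δt · v_P v_S / (v_P − v_S) = Δt · (6.00·3.76)/(6.00−3.76) ≈ 10.0714·Δt.
So d_K = 156.27, d_L = 305.64, d_M = 39.93 km.
Circle about each station: (x + 44.6)² + (y − 74.8)² = 156.27²; (x + 89.4)² + (y + 132.9)² = 305.64²; (x − 70.0)² + (y − 102.1)² = 39.93².
Subtracting the K equation from the L and M equations removes the quadratic terms:
-89.6 x − 415.4 y = -50924.93
229.2 x + 54.6 y = 30566.12
Solving the 2×2 system: x ≈ 109.8, y ≈ 98.9 km.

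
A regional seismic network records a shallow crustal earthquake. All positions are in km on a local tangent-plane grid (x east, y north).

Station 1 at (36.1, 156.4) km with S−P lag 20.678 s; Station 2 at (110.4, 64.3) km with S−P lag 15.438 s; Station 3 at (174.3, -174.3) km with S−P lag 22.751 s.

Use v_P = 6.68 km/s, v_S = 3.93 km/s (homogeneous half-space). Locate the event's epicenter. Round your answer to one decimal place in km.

Distance from S−P lag: d = Δt · v_P v_S / (v_P − v_S) = Δt · (6.68·3.93)/(6.68−3.93) ≈ 9.5463·Δt.
So d_Station 1 = 197.40, d_Station 2 = 147.38, d_Station 3 = 217.19 km.
Circle about each station: (x − 36.1)² + (y − 156.4)² = 197.40²; (x − 110.4)² + (y − 64.3)² = 147.38²; (x − 174.3)² + (y + 174.3)² = 217.19².
Subtracting the Station 1 equation from the Station 2 and Station 3 equations removes the quadratic terms:
148.6 x − 184.2 y = 7804.38
276.4 x − 661.4 y = 26792.07
Solving the 2×2 system: x ≈ 4.8, y ≈ -38.5 km.
Check against Station 1 (with the unrounded x, y): √((x − 36.1)²+(y − 156.4)²) = 197.41 ≈ 197.40 km. ✓

(4.8, -38.5)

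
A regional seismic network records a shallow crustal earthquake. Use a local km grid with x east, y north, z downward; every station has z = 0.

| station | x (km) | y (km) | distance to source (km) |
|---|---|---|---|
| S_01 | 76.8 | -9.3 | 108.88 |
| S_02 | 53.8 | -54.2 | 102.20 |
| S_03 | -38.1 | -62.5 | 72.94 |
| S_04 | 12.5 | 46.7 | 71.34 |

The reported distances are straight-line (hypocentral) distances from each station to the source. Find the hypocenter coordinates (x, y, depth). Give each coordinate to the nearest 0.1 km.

(-25.2, -1.1, 37.2)

Each station gives a sphere (x−x_i)² + (y−y_i)² + z² = d_i² (stations at z=0).
Subtracting the S_01 sphere from S_02 and S_03: z² cancels, leaving linear equations in x and y:
-46.0 x − 89.8 y = 1257.36
-229.8 x − 106.4 y = 5907.74
Solving: x ≈ -25.203, y ≈ -1.092 km (keep extra digits for the depth step; rounded: -25.2, -1.1).
Then from the S_01 sphere: z² = 108.88² − (x − 76.8)² − (y + 9.3)² with x = -25.203, y = -1.092, so z ≈ 37.187 ≈ 37.2 km.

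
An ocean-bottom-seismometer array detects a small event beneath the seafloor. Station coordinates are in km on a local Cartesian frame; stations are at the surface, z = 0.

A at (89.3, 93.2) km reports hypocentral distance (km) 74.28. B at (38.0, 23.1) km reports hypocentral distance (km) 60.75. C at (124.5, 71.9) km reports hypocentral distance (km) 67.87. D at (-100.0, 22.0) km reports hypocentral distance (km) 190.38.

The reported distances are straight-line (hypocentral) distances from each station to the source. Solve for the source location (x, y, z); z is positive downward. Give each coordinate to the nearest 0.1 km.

Each station gives a sphere (x−x_i)² + (y−y_i)² + z² = d_i² (stations at z=0).
Subtracting the A sphere from B and C: z² cancels, leaving linear equations in x and y:
-102.6 x − 140.2 y = -12856.16
70.4 x − 42.6 y = 4920.31
Solving: x ≈ 86.898, y ≈ 28.106 km (keep extra digits for the depth step; rounded: 86.9, 28.1).
Then from the A sphere: z² = 74.28² − (x − 89.3)² − (y − 93.2)² with x = 86.898, y = 28.106, so z ≈ 35.700 ≈ 35.7 km.

(86.9, 28.1, 35.7)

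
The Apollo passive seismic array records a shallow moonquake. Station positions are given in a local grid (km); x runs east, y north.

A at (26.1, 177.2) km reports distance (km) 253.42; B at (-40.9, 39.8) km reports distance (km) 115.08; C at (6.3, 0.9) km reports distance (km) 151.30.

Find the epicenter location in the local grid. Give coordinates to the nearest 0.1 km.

Circle about each station: (x − 26.1)² + (y − 177.2)² = 253.42²; (x + 40.9)² + (y − 39.8)² = 115.08²; (x − 6.3)² + (y − 0.9)² = 151.30².
Subtracting pairs of circle equations eliminates x²+y² and gives linear equations (the radical axes):
-134.0 x − 274.8 y = 22154.09
-39.6 x − 352.6 y = 9289.46
Solving the 2×2 system: x ≈ -144.6, y ≈ -10.1 km.

(-144.6, -10.1)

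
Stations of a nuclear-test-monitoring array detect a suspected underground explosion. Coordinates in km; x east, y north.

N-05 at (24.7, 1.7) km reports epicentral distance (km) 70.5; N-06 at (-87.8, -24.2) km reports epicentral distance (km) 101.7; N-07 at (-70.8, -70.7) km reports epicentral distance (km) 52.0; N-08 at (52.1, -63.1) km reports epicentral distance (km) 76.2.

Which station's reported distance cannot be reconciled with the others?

N-06

Solve using three stations at a time. Using N-05, N-07, N-08 (subtract circle equations pairwise → linear system) gives (x, y) ≈ (-23.0, -50.2).
Distances from that point to each station vs reported:
  N-05: calculated 70.5 vs reported 70.5 → residual 0.0 km
  N-06: calculated 69.8 vs reported 101.7 → residual 31.9 km
  N-07: calculated 52.0 vs reported 52.0 → residual 0.0 km
  N-08: calculated 76.2 vs reported 76.2 → residual 0.0 km
N-05, N-07, N-08 are mutually consistent (residuals ≈ 0); N-06 is off by 31.9 km.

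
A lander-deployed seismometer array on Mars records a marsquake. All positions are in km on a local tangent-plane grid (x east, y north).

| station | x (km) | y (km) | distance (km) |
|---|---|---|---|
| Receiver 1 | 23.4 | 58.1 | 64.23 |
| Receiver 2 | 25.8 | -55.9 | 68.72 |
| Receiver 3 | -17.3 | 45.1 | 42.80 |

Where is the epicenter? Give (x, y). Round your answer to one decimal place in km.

x ≈ -9.6 km, y ≈ 3.0 km

Circle about each station: (x − 23.4)² + (y − 58.1)² = 64.23²; (x − 25.8)² + (y + 55.9)² = 68.72²; (x + 17.3)² + (y − 45.1)² = 42.80².
Subtracting the Receiver 1 equation from the Receiver 2 and Receiver 3 equations removes the quadratic terms:
4.8 x − 228.0 y = -729.67
-81.4 x − 26.0 y = 703.78
Solving the 2×2 system: x ≈ -9.6, y ≈ 3.0 km.
Check against Receiver 1 (with the unrounded x, y): √((x − 23.4)²+(y − 58.1)²) = 64.23 ≈ 64.23 km. ✓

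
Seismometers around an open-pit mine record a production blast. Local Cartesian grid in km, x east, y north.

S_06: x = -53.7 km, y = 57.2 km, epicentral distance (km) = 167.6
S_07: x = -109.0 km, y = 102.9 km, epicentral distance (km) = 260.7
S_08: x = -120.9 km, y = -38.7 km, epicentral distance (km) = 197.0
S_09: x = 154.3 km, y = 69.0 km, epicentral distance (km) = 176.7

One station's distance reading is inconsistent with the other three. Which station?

Solve using three stations at a time. Using S_07, S_08, S_09 (subtract circle equations pairwise → linear system) gives (x, y) ≈ (70.2, -86.4).
Distances from that point to each station vs reported:
  S_06: calculated 189.7 vs reported 167.6 → residual 22.1 km
  S_07: calculated 260.7 vs reported 260.7 → residual 0.0 km
  S_08: calculated 197.0 vs reported 197.0 → residual 0.0 km
  S_09: calculated 176.7 vs reported 176.7 → residual 0.0 km
S_07, S_08, S_09 are mutually consistent (residuals ≈ 0); S_06 is off by 22.1 km.

S_06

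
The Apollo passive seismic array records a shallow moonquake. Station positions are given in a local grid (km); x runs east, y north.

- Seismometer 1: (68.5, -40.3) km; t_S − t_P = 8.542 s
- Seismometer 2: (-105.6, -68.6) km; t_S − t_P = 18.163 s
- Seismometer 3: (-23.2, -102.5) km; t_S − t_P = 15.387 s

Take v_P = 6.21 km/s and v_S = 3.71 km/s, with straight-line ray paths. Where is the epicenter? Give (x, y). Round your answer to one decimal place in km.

(30.6, 28.7)

Distance from S−P lag: d = Δt · v_P v_S / (v_P − v_S) = Δt · (6.21·3.71)/(6.21−3.71) ≈ 9.2156·Δt.
So d_Seismometer 1 = 78.72, d_Seismometer 2 = 167.38, d_Seismometer 3 = 141.80 km.
Circle about each station: (x − 68.5)² + (y + 40.3)² = 78.72²; (x + 105.6)² + (y + 68.6)² = 167.38²; (x + 23.2)² + (y + 102.5)² = 141.80².
Subtracting the Seismometer 1 equation from the Seismometer 2 and Seismometer 3 equations removes the quadratic terms:
-348.2 x − 56.6 y = -12278.25
-183.4 x − 124.4 y = -9182.25
Solving the 2×2 system: x ≈ 30.6, y ≈ 28.7 km.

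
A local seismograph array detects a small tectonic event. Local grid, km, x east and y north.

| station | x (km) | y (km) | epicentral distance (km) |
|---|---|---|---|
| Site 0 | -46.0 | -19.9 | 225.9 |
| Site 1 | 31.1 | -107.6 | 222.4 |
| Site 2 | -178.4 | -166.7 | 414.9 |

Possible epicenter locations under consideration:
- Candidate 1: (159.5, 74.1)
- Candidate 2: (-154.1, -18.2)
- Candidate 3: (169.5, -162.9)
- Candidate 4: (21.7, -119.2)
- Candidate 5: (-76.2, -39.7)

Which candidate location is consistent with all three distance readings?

Candidate 1

For each candidate, compare |candidate − station| to the reported distance:
Candidate 1: residuals Site 0 0.1, Site 1 0.1, Site 2 0.0 → max 0.1 km
Candidate 2: residuals Site 0 117.8, Site 1 16.8, Site 2 264.4 → max 264.4 km
Candidate 3: residuals Site 0 32.7, Site 1 73.4, Site 2 67.0 → max 73.4 km
Candidate 4: residuals Site 0 105.7, Site 1 207.5, Site 2 209.2 → max 209.2 km
Candidate 5: residuals Site 0 189.8, Site 1 95.4, Site 2 251.9 → max 251.9 km
Only Candidate 1 has all residuals ≈ 0.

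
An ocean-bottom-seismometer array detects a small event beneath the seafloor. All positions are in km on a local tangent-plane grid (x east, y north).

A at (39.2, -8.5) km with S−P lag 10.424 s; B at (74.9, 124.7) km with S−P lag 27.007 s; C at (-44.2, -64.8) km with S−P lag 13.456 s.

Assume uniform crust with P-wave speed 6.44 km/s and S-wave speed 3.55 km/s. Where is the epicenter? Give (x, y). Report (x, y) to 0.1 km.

Distance from S−P lag: d = Δt · v_P v_S / (v_P − v_S) = Δt · (6.44·3.55)/(6.44−3.55) ≈ 7.9107·Δt.
So d_A = 82.46, d_B = 213.64, d_C = 106.45 km.
Circle about each station: (x − 39.2)² + (y + 8.5)² = 82.46²; (x − 74.9)² + (y − 124.7)² = 213.64²; (x + 44.2)² + (y + 64.8)² = 106.45².
Subtracting the A equation from the B and C equations removes the quadratic terms:
71.4 x + 266.4 y = -19291.19
-166.8 x − 112.6 y = 11.84
Solving the 2×2 system: x ≈ 59.6, y ≈ -88.4 km.

59.6 km east, -88.4 km north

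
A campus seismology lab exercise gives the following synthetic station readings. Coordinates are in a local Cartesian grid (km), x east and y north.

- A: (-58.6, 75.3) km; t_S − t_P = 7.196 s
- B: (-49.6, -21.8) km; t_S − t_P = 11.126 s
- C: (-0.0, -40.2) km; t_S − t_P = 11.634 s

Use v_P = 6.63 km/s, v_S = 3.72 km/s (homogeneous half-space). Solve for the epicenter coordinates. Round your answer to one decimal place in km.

Distance from S−P lag: d = Δt · v_P v_S / (v_P − v_S) = Δt · (6.63·3.72)/(6.63−3.72) ≈ 8.4755·Δt.
So d_A = 60.99, d_B = 94.30, d_C = 98.60 km.
Circle about each station: (x + 58.6)² + (y − 75.3)² = 60.99²; (x + 49.6)² + (y + 21.8)² = 94.30²; x² + (y + 40.2)² = 98.60².
Subtracting the A equation from the B and C equations removes the quadratic terms:
18.0 x − 194.2 y = -11341.36
117.2 x − 231.0 y = -13490.19
Solving the 2×2 system: x ≈ 0.0, y ≈ 58.4 km.

0.0 km east, 58.4 km north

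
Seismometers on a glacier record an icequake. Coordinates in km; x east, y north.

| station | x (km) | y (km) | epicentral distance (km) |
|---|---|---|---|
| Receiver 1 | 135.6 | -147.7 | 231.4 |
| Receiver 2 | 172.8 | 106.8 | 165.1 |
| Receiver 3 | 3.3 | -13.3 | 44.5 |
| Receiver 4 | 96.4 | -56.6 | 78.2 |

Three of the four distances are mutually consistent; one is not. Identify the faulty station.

Receiver 1

Solve using three stations at a time. Using Receiver 2, Receiver 3, Receiver 4 (subtract circle equations pairwise → linear system) gives (x, y) ≈ (45.0, 2.3).
Distances from that point to each station vs reported:
  Receiver 1: calculated 175.3 vs reported 231.4 → residual 56.1 km
  Receiver 2: calculated 165.1 vs reported 165.1 → residual 0.0 km
  Receiver 3: calculated 44.5 vs reported 44.5 → residual 0.0 km
  Receiver 4: calculated 78.2 vs reported 78.2 → residual 0.0 km
Receiver 2, Receiver 3, Receiver 4 are mutually consistent (residuals ≈ 0); Receiver 1 is off by 56.1 km.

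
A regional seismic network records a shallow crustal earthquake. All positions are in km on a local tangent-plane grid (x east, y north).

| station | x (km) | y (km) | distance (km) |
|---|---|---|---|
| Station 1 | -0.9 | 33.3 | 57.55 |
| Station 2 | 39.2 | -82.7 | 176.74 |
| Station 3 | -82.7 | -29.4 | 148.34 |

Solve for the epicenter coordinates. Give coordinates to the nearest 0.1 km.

Circle about each station: (x + 0.9)² + (y − 33.3)² = 57.55²; (x − 39.2)² + (y + 82.7)² = 176.74²; (x + 82.7)² + (y + 29.4)² = 148.34².
Subtracting the Station 1 equation from the Station 2 and Station 3 equations removes the quadratic terms:
80.2 x − 232.0 y = -20658.80
-163.6 x − 125.4 y = -12098.80
Solving the 2×2 system: x ≈ 4.5, y ≈ 90.6 km.
Check against Station 1 (with the unrounded x, y): √((x + 0.9)²+(y − 33.3)²) = 57.56 ≈ 57.55 km. ✓

x ≈ 4.5 km, y ≈ 90.6 km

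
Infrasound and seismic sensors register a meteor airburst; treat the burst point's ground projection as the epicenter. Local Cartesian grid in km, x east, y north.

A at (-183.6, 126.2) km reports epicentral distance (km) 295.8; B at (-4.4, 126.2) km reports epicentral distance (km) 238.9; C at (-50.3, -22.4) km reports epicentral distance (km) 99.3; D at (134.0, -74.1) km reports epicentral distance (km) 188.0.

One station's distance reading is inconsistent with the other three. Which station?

Solve using three stations at a time. Using A, B, C (subtract circle equations pairwise → linear system) gives (x, y) ≈ (-9.1, -112.6).
Distances from that point to each station vs reported:
  A: calculated 295.8 vs reported 295.8 → residual 0.0 km
  B: calculated 238.8 vs reported 238.9 → residual 0.1 km
  C: calculated 99.2 vs reported 99.3 → residual 0.1 km
  D: calculated 148.2 vs reported 188.0 → residual 39.8 km
A, B, C are mutually consistent (residuals ≈ 0); D is off by 39.8 km.

D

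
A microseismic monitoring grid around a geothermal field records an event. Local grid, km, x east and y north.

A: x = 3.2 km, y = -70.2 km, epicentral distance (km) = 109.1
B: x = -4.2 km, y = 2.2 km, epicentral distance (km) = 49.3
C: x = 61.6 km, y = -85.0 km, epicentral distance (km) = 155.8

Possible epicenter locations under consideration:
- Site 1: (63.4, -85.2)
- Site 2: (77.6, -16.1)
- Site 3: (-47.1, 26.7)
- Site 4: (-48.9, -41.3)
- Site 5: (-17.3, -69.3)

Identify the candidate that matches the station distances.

For each candidate, compare |candidate − station| to the reported distance:
Site 1: residuals A 47.1, B 61.2, C 154.0 → max 154.0 km
Site 2: residuals A 17.1, B 34.5, C 85.1 → max 85.1 km
Site 3: residuals A 0.1, B 0.1, C 0.1 → max 0.1 km
Site 4: residuals A 49.5, B 13.1, C 37.0 → max 49.5 km
Site 5: residuals A 88.6, B 23.4, C 75.4 → max 88.6 km
Only Site 3 has all residuals ≈ 0.

Site 3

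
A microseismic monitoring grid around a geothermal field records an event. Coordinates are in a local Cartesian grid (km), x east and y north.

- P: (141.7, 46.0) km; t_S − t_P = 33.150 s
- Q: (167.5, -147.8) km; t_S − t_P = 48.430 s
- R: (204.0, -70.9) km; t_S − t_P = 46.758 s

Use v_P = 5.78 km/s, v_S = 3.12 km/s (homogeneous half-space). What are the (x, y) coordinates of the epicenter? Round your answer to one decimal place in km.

-82.2 km east, 65.4 km north

Distance from S−P lag: d = Δt · v_P v_S / (v_P − v_S) = Δt · (5.78·3.12)/(5.78−3.12) ≈ 6.7795·Δt.
So d_P = 224.74, d_Q = 328.33, d_R = 317.00 km.
Circle about each station: (x − 141.7)² + (y − 46.0)² = 224.74²; (x − 167.5)² + (y + 147.8)² = 328.33²; (x − 204.0)² + (y + 70.9)² = 317.00².
Subtracting the P equation from the Q and R equations removes the quadratic terms:
51.6 x − 387.6 y = -29586.32
124.6 x − 233.8 y = -25533.01
Solving the 2×2 system: x ≈ -82.2, y ≈ 65.4 km.
Check against P (with the unrounded x, y): √((x − 141.7)²+(y − 46.0)²) = 224.77 ≈ 224.74 km. ✓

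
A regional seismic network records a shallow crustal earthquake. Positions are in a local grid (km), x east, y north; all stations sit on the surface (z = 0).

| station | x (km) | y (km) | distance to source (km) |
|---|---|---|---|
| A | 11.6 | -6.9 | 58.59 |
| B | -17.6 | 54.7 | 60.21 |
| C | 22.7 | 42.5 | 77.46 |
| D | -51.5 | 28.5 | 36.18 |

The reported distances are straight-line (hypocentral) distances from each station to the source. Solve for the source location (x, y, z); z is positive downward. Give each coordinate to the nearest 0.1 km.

Each station gives a sphere (x−x_i)² + (y−y_i)² + z² = d_i² (stations at z=0).
Subtracting the A sphere from B and C: z² cancels, leaving linear equations in x and y:
-58.4 x + 123.2 y = 2927.22
22.2 x + 98.8 y = -427.89
Solving: x ≈ -40.203, y ≈ 4.703 km (keep extra digits for the depth step; rounded: -40.2, 4.7).
Then from the A sphere: z² = 58.59² − (x − 11.6)² − (y + 6.9)² with x = -40.203, y = 4.703, so z ≈ 24.791 ≈ 24.8 km.

(-40.2, 4.7, 24.8)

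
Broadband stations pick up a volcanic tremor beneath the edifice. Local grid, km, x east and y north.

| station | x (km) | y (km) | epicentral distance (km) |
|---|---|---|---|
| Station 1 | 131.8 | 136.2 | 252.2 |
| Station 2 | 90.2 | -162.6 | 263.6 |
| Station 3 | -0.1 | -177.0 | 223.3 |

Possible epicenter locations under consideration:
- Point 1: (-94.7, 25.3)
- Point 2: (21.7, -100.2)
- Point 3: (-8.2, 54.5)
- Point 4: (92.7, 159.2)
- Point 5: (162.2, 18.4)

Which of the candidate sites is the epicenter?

Point 1

For each candidate, compare |candidate − station| to the reported distance:
Point 1: residuals Station 1 0.0, Station 2 0.0, Station 3 0.0 → max 0.0 km
Point 2: residuals Station 1 8.6, Station 2 170.9, Station 3 143.5 → max 170.9 km
Point 3: residuals Station 1 90.1, Station 2 25.2, Station 3 8.3 → max 90.1 km
Point 4: residuals Station 1 206.8, Station 2 58.2, Station 3 125.5 → max 206.8 km
Point 5: residuals Station 1 130.5, Station 2 68.8, Station 3 30.7 → max 130.5 km
Only Point 1 has all residuals ≈ 0.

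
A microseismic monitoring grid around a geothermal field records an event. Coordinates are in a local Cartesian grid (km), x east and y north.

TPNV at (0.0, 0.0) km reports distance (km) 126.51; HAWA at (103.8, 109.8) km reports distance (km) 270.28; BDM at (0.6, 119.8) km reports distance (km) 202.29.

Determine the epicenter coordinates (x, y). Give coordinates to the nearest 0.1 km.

Circle about each station: x² + y² = 126.51²; (x − 103.8)² + (y − 109.8)² = 270.28²; (x − 0.6)² + (y − 119.8)² = 202.29².
Subtracting the TPNV equation from the HAWA and BDM equations removes the quadratic terms:
207.6 x + 219.6 y = -34216.02
1.2 x + 239.6 y = -10564.06
Solving the 2×2 system: x ≈ -118.8, y ≈ -43.5 km.

-118.8 km east, -43.5 km north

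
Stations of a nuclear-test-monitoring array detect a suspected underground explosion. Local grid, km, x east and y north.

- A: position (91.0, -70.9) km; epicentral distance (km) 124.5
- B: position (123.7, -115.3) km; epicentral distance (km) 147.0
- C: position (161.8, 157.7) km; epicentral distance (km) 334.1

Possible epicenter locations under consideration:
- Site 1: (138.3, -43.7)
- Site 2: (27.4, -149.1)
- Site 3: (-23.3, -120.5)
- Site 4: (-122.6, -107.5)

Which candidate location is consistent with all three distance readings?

For each candidate, compare |candidate − station| to the reported distance:
Site 1: residuals A 69.9, B 73.9, C 131.3 → max 131.3 km
Site 2: residuals A 23.7, B 44.9, C 0.8 → max 44.9 km
Site 3: residuals A 0.1, B 0.1, C 0.1 → max 0.1 km
Site 4: residuals A 92.2, B 99.4, C 54.8 → max 99.4 km
Only Site 3 has all residuals ≈ 0.

Site 3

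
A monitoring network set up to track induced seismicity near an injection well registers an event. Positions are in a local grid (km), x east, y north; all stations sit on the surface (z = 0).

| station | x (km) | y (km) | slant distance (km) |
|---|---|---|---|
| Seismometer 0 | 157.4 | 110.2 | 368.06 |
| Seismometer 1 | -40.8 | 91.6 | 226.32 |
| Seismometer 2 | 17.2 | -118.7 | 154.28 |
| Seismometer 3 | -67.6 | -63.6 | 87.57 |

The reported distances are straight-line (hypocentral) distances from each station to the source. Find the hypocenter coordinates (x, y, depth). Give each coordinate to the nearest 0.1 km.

Each station gives a sphere (x−x_i)² + (y−y_i)² + z² = d_i² (stations at z=0).
Subtracting the Seismometer 0 sphere from Seismometer 1 and Seismometer 2: z² cancels, leaving linear equations in x and y:
-396.4 x − 37.2 y = 57383.82
-280.4 x − 457.8 y = 89132.58
Solving: x ≈ -134.205, y ≈ -112.498 km (keep extra digits for the depth step; rounded: -134.2, -112.5).
Then from the Seismometer 0 sphere: z² = 368.06² − (x − 157.4)² − (y − 110.2)² with x = -134.205, y = -112.498, so z ≈ 28.988 ≈ 29.0 km.

(-134.2, -112.5, 29.0)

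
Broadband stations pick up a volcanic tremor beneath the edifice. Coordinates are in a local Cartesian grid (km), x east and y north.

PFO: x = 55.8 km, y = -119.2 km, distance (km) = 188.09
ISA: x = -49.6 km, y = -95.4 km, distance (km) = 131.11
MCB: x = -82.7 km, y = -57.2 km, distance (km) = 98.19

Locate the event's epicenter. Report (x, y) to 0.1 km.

Circle about each station: (x − 55.8)² + (y + 119.2)² = 188.09²; (x + 49.6)² + (y + 95.4)² = 131.11²; (x + 82.7)² + (y + 57.2)² = 98.19².
Subtracting pairs of circle equations eliminates x²+y² and gives linear equations (the radical axes):
-210.8 x + 47.6 y = 12427.06
-277.0 x + 124.0 y = 18525.42
Solving the 2×2 system: x ≈ -50.9, y ≈ 35.7 km.
Check against PFO (with the unrounded x, y): √((x − 55.8)²+(y + 119.2)²) = 188.11 ≈ 188.09 km. ✓

(-50.9, 35.7)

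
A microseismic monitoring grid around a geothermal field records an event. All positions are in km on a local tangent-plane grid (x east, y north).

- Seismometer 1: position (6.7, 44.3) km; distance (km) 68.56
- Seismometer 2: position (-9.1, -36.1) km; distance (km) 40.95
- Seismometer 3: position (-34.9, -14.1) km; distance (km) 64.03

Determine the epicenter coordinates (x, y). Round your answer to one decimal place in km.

(28.8, -20.6)

Circle about each station: (x − 6.7)² + (y − 44.3)² = 68.56²; (x + 9.1)² + (y + 36.1)² = 40.95²; (x + 34.9)² + (y + 14.1)² = 64.03².
Subtracting the Seismometer 1 equation from the Seismometer 2 and Seismometer 3 equations removes the quadratic terms:
-31.6 x − 160.8 y = 2402.21
-83.2 x − 116.8 y = 10.07
Solving the 2×2 system: x ≈ 28.8, y ≈ -20.6 km.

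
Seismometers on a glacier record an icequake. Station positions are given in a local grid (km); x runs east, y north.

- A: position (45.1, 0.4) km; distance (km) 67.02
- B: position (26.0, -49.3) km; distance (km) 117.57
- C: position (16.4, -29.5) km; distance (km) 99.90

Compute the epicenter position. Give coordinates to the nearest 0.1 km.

x ≈ 41.1 km, y ≈ 67.3 km

Circle about each station: (x − 45.1)² + (y − 0.4)² = 67.02²; (x − 26.0)² + (y + 49.3)² = 117.57²; (x − 16.4)² + (y + 29.5)² = 99.90².
Subtracting the A equation from the B and C equations removes the quadratic terms:
-38.2 x − 99.4 y = -8258.70
-57.4 x − 59.8 y = -6383.29
Solving the 2×2 system: x ≈ 41.1, y ≈ 67.3 km.
Check against A (with the unrounded x, y): √((x − 45.1)²+(y − 0.4)²) = 67.01 ≈ 67.02 km. ✓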